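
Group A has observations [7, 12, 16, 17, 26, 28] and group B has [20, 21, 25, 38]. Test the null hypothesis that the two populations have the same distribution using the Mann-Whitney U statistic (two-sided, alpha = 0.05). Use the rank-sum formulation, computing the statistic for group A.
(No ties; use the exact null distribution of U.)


Step 1: Combine and sort all 10 observations; assign midranks.
sorted (value, group): (7,X), (12,X), (16,X), (17,X), (20,Y), (21,Y), (25,Y), (26,X), (28,X), (38,Y)
ranks: 7->1, 12->2, 16->3, 17->4, 20->5, 21->6, 25->7, 26->8, 28->9, 38->10
Step 2: Rank sum for X: R1 = 1 + 2 + 3 + 4 + 8 + 9 = 27.
Step 3: U_X = R1 - n1(n1+1)/2 = 27 - 6*7/2 = 27 - 21 = 6.
       U_Y = n1*n2 - U_X = 24 - 6 = 18.
Step 4: No ties, so the exact null distribution of U (based on enumerating the C(10,6) = 210 equally likely rank assignments) gives the two-sided p-value.
Step 5: p-value = 0.257143; compare to alpha = 0.05. fail to reject H0.

U_X = 6, p = 0.257143, fail to reject H0 at alpha = 0.05.


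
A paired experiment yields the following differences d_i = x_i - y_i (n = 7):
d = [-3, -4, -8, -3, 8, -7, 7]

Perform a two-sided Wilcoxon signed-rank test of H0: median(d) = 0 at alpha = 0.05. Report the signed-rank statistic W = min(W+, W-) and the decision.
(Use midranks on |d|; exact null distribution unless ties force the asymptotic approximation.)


Step 1: Drop any zero differences (none here) and take |d_i|.
|d| = [3, 4, 8, 3, 8, 7, 7]
Step 2: Midrank |d_i| (ties get averaged ranks).
ranks: |3|->1.5, |4|->3, |8|->6.5, |3|->1.5, |8|->6.5, |7|->4.5, |7|->4.5
Step 3: Attach original signs; sum ranks with positive sign and with negative sign.
W+ = 6.5 + 4.5 = 11
W- = 1.5 + 3 + 6.5 + 1.5 + 4.5 = 17
(Check: W+ + W- = 28 should equal n(n+1)/2 = 28.)
Step 4: Test statistic W = min(W+, W-) = 11.
Step 5: Ties in |d|, so use the tie-corrected normal approximation.
        E[W] = n(n+1)/4 = 7*8/4 = 14.
        Tie groups: |d|=3 (t=2), |d|=7 (t=2), |d|=8 (t=2); sum(t^3 - t) = 18.
        Var[W] = n(n+1)(2n+1)/24 - sum(t^3-t)/48 = 840/24 - 18/48 = 34.625.
        z = (W - E[W]) / sqrt(Var[W]) = (11 - 14) / 5.8843 = -0.5098.
        Two-sided p = 2*Phi(z) = 0.610170.
Step 6: alpha = 0.05. fail to reject H0.

W+ = 11, W- = 17, W = min = 11, p = 0.610170, fail to reject H0.


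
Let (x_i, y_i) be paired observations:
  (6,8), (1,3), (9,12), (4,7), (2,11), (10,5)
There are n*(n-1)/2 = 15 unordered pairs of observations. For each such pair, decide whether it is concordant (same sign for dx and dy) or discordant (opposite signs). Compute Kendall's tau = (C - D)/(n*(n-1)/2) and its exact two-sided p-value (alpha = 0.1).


Step 1: Enumerate the 15 unordered pairs (i,j) with i<j and classify each by sign(x_j-x_i) * sign(y_j-y_i).
  (1,2):dx=-5,dy=-5->C; (1,3):dx=+3,dy=+4->C; (1,4):dx=-2,dy=-1->C; (1,5):dx=-4,dy=+3->D
  (1,6):dx=+4,dy=-3->D; (2,3):dx=+8,dy=+9->C; (2,4):dx=+3,dy=+4->C; (2,5):dx=+1,dy=+8->C
  (2,6):dx=+9,dy=+2->C; (3,4):dx=-5,dy=-5->C; (3,5):dx=-7,dy=-1->C; (3,6):dx=+1,dy=-7->D
  (4,5):dx=-2,dy=+4->D; (4,6):dx=+6,dy=-2->D; (5,6):dx=+8,dy=-6->D
Step 2: C = 9, D = 6, total pairs = 15.
Step 3: tau = (C - D)/(n(n-1)/2) = (9 - 6)/15 = 0.200000.
Step 4: Exact two-sided p-value (enumerate n! = 720 permutations of y under H0): p = 0.719444.
Step 5: alpha = 0.1. fail to reject H0.

tau_b = 0.2000 (C=9, D=6), p = 0.719444, fail to reject H0.


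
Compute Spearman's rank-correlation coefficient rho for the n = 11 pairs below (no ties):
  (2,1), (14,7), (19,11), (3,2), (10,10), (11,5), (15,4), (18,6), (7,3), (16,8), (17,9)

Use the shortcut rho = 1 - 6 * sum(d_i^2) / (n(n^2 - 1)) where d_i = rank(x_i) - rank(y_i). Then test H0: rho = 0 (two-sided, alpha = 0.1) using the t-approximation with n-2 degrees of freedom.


Step 1: Rank x and y separately (midranks; no ties here).
rank(x): 2->1, 14->6, 19->11, 3->2, 10->4, 11->5, 15->7, 18->10, 7->3, 16->8, 17->9
rank(y): 1->1, 7->7, 11->11, 2->2, 10->10, 5->5, 4->4, 6->6, 3->3, 8->8, 9->9
Step 2: d_i = R_x(i) - R_y(i); compute d_i^2.
  (1-1)^2=0, (6-7)^2=1, (11-11)^2=0, (2-2)^2=0, (4-10)^2=36, (5-5)^2=0, (7-4)^2=9, (10-6)^2=16, (3-3)^2=0, (8-8)^2=0, (9-9)^2=0
sum(d^2) = 62.
Step 3: rho = 1 - 6*62 / (11*(11^2 - 1)) = 1 - 372/1320 = 0.718182.
Step 4: Under H0, t = rho * sqrt((n-2)/(1-rho^2)) = 3.0963 ~ t(9).
Step 5: Two-sided p-value from the t-distribution with 9 df = 0.012800.
Step 6: alpha = 0.1. reject H0.

rho = 0.7182, p = 0.012800, reject H0 at alpha = 0.1.


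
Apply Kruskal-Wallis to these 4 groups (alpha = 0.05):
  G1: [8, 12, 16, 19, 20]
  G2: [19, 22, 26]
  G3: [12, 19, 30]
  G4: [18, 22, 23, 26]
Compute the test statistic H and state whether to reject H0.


Step 1: Combine all N = 15 observations and assign midranks.
sorted (value, group, rank): (8,G1,1), (12,G1,2.5), (12,G3,2.5), (16,G1,4), (18,G4,5), (19,G1,7), (19,G2,7), (19,G3,7), (20,G1,9), (22,G2,10.5), (22,G4,10.5), (23,G4,12), (26,G2,13.5), (26,G4,13.5), (30,G3,15)
Step 2: Sum ranks within each group.
R_1 = 23.5 (n_1 = 5)
R_2 = 31 (n_2 = 3)
R_3 = 24.5 (n_3 = 3)
R_4 = 41 (n_4 = 4)
Step 3: H = 12/(N(N+1)) * sum(R_i^2/n_i) - 3(N+1)
     = 12/(15*16) * (23.5^2/5 + 31^2/3 + 24.5^2/3 + 41^2/4) - 3*16
     = 0.050000 * 1051.12 - 48
     = 4.555833.
Step 4: Ties present; correction factor C = 1 - 42/(15^3 - 15) = 0.987500. Corrected H = 4.555833 / 0.987500 = 4.613502.
Step 5: Under H0, H ~ chi^2(3); p-value = 0.202387.
Step 6: alpha = 0.05. fail to reject H0.

H = 4.6135, df = 3, p = 0.202387, fail to reject H0.


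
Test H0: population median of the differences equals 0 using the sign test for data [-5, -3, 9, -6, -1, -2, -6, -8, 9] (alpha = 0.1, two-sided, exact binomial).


Step 1: Discard zero differences. Original n = 9; n_eff = number of nonzero differences = 9.
Nonzero differences (with sign): -5, -3, +9, -6, -1, -2, -6, -8, +9
Step 2: Count signs: positive = 2, negative = 7.
Step 3: Under H0: P(positive) = 0.5, so the number of positives S ~ Bin(9, 0.5).
Step 4: Two-sided exact p-value = sum of Bin(9,0.5) probabilities at or below the observed probability = 0.179688.
Step 5: alpha = 0.1. fail to reject H0.

n_eff = 9, pos = 2, neg = 7, p = 0.179688, fail to reject H0.


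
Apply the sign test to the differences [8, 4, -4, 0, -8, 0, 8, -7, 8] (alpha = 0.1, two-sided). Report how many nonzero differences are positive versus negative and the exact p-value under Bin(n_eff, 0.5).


Step 1: Discard zero differences. Original n = 9; n_eff = number of nonzero differences = 7.
Nonzero differences (with sign): +8, +4, -4, -8, +8, -7, +8
Step 2: Count signs: positive = 4, negative = 3.
Step 3: Under H0: P(positive) = 0.5, so the number of positives S ~ Bin(7, 0.5).
Step 4: Two-sided exact p-value = sum of Bin(7,0.5) probabilities at or below the observed probability = 1.000000.
Step 5: alpha = 0.1. fail to reject H0.

n_eff = 7, pos = 4, neg = 3, p = 1.000000, fail to reject H0.


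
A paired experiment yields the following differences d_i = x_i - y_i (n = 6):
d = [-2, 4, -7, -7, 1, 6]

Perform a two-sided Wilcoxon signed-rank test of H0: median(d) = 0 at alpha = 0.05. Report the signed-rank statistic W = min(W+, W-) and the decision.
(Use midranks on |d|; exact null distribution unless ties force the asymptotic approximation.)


Step 1: Drop any zero differences (none here) and take |d_i|.
|d| = [2, 4, 7, 7, 1, 6]
Step 2: Midrank |d_i| (ties get averaged ranks).
ranks: |2|->2, |4|->3, |7|->5.5, |7|->5.5, |1|->1, |6|->4
Step 3: Attach original signs; sum ranks with positive sign and with negative sign.
W+ = 3 + 1 + 4 = 8
W- = 2 + 5.5 + 5.5 = 13
(Check: W+ + W- = 21 should equal n(n+1)/2 = 21.)
Step 4: Test statistic W = min(W+, W-) = 8.
Step 5: Ties in |d|, so use the tie-corrected normal approximation.
        E[W] = n(n+1)/4 = 6*7/4 = 10.5.
        Tie groups: |d|=7 (t=2); sum(t^3 - t) = 6.
        Var[W] = n(n+1)(2n+1)/24 - sum(t^3-t)/48 = 546/24 - 6/48 = 22.625.
        z = (W - E[W]) / sqrt(Var[W]) = (8 - 10.5) / 4.7566 = -0.5256.
        Two-sided p = 2*Phi(z) = 0.599174.
Step 6: alpha = 0.05. fail to reject H0.

W+ = 8, W- = 13, W = min = 8, p = 0.599174, fail to reject H0.


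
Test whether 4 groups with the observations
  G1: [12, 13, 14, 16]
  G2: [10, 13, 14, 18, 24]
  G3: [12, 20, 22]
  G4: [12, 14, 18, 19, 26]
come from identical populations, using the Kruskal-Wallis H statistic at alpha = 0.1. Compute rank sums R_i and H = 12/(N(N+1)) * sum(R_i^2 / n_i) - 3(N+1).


Step 1: Combine all N = 17 observations and assign midranks.
sorted (value, group, rank): (10,G2,1), (12,G1,3), (12,G3,3), (12,G4,3), (13,G1,5.5), (13,G2,5.5), (14,G1,8), (14,G2,8), (14,G4,8), (16,G1,10), (18,G2,11.5), (18,G4,11.5), (19,G4,13), (20,G3,14), (22,G3,15), (24,G2,16), (26,G4,17)
Step 2: Sum ranks within each group.
R_1 = 26.5 (n_1 = 4)
R_2 = 42 (n_2 = 5)
R_3 = 32 (n_3 = 3)
R_4 = 52.5 (n_4 = 5)
Step 3: H = 12/(N(N+1)) * sum(R_i^2/n_i) - 3(N+1)
     = 12/(17*18) * (26.5^2/4 + 42^2/5 + 32^2/3 + 52.5^2/5) - 3*18
     = 0.039216 * 1420.95 - 54
     = 1.723366.
Step 4: Ties present; correction factor C = 1 - 60/(17^3 - 17) = 0.987745. Corrected H = 1.723366 / 0.987745 = 1.744748.
Step 5: Under H0, H ~ chi^2(3); p-value = 0.627032.
Step 6: alpha = 0.1. fail to reject H0.

H = 1.7447, df = 3, p = 0.627032, fail to reject H0.


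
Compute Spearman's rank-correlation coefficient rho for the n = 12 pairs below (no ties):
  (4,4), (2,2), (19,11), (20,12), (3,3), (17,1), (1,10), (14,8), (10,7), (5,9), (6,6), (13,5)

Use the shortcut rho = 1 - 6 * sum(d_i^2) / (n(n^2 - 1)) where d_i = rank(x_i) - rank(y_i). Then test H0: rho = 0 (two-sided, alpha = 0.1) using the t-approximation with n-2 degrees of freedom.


Step 1: Rank x and y separately (midranks; no ties here).
rank(x): 4->4, 2->2, 19->11, 20->12, 3->3, 17->10, 1->1, 14->9, 10->7, 5->5, 6->6, 13->8
rank(y): 4->4, 2->2, 11->11, 12->12, 3->3, 1->1, 10->10, 8->8, 7->7, 9->9, 6->6, 5->5
Step 2: d_i = R_x(i) - R_y(i); compute d_i^2.
  (4-4)^2=0, (2-2)^2=0, (11-11)^2=0, (12-12)^2=0, (3-3)^2=0, (10-1)^2=81, (1-10)^2=81, (9-8)^2=1, (7-7)^2=0, (5-9)^2=16, (6-6)^2=0, (8-5)^2=9
sum(d^2) = 188.
Step 3: rho = 1 - 6*188 / (12*(12^2 - 1)) = 1 - 1128/1716 = 0.342657.
Step 4: Under H0, t = rho * sqrt((n-2)/(1-rho^2)) = 1.1534 ~ t(10).
Step 5: Two-sided p-value from the t-distribution with 10 df = 0.275567.
Step 6: alpha = 0.1. fail to reject H0.

rho = 0.3427, p = 0.275567, fail to reject H0 at alpha = 0.1.


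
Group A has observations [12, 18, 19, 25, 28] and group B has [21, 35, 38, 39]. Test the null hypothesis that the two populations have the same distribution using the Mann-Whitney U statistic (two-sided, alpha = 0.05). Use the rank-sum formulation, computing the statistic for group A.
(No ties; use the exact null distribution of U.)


Step 1: Combine and sort all 9 observations; assign midranks.
sorted (value, group): (12,X), (18,X), (19,X), (21,Y), (25,X), (28,X), (35,Y), (38,Y), (39,Y)
ranks: 12->1, 18->2, 19->3, 21->4, 25->5, 28->6, 35->7, 38->8, 39->9
Step 2: Rank sum for X: R1 = 1 + 2 + 3 + 5 + 6 = 17.
Step 3: U_X = R1 - n1(n1+1)/2 = 17 - 5*6/2 = 17 - 15 = 2.
       U_Y = n1*n2 - U_X = 20 - 2 = 18.
Step 4: No ties, so the exact null distribution of U (based on enumerating the C(9,5) = 126 equally likely rank assignments) gives the two-sided p-value.
Step 5: p-value = 0.063492; compare to alpha = 0.05. fail to reject H0.

U_X = 2, p = 0.063492, fail to reject H0 at alpha = 0.05.


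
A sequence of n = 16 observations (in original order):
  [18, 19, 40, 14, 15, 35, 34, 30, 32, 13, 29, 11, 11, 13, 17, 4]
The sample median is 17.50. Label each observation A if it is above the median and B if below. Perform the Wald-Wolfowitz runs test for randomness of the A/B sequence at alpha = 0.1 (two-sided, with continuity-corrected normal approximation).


Step 1: Compute median = 17.50; label A = above, B = below.
Labels in order: AAABBAAAABABBBBB  (n_A = 8, n_B = 8)
Step 2: Count runs R = 6.
Step 3: Under H0 (random ordering), E[R] = 2*n_A*n_B/(n_A+n_B) + 1 = 2*8*8/16 + 1 = 9.0000.
        Var[R] = 2*n_A*n_B*(2*n_A*n_B - n_A - n_B) / ((n_A+n_B)^2 * (n_A+n_B-1)) = 14336/3840 = 3.7333.
        SD[R] = 1.9322.
Step 4: Continuity-corrected z = (R + 0.5 - E[R]) / SD[R] = (6 + 0.5 - 9.0000) / 1.9322 = -1.2939.
Step 5: Two-sided p-value via normal approximation = 2*(1 - Phi(|z|)) = 0.195709.
Step 6: alpha = 0.1. fail to reject H0.

R = 6, z = -1.2939, p = 0.195709, fail to reject H0.


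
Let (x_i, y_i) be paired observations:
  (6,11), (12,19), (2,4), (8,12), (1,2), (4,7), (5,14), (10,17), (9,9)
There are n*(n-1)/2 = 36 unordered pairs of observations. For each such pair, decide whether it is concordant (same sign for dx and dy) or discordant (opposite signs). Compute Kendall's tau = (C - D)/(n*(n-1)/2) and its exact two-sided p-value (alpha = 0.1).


Step 1: Enumerate the 36 unordered pairs (i,j) with i<j and classify each by sign(x_j-x_i) * sign(y_j-y_i).
  (1,2):dx=+6,dy=+8->C; (1,3):dx=-4,dy=-7->C; (1,4):dx=+2,dy=+1->C; (1,5):dx=-5,dy=-9->C
  (1,6):dx=-2,dy=-4->C; (1,7):dx=-1,dy=+3->D; (1,8):dx=+4,dy=+6->C; (1,9):dx=+3,dy=-2->D
  (2,3):dx=-10,dy=-15->C; (2,4):dx=-4,dy=-7->C; (2,5):dx=-11,dy=-17->C; (2,6):dx=-8,dy=-12->C
  (2,7):dx=-7,dy=-5->C; (2,8):dx=-2,dy=-2->C; (2,9):dx=-3,dy=-10->C; (3,4):dx=+6,dy=+8->C
  (3,5):dx=-1,dy=-2->C; (3,6):dx=+2,dy=+3->C; (3,7):dx=+3,dy=+10->C; (3,8):dx=+8,dy=+13->C
  (3,9):dx=+7,dy=+5->C; (4,5):dx=-7,dy=-10->C; (4,6):dx=-4,dy=-5->C; (4,7):dx=-3,dy=+2->D
  (4,8):dx=+2,dy=+5->C; (4,9):dx=+1,dy=-3->D; (5,6):dx=+3,dy=+5->C; (5,7):dx=+4,dy=+12->C
  (5,8):dx=+9,dy=+15->C; (5,9):dx=+8,dy=+7->C; (6,7):dx=+1,dy=+7->C; (6,8):dx=+6,dy=+10->C
  (6,9):dx=+5,dy=+2->C; (7,8):dx=+5,dy=+3->C; (7,9):dx=+4,dy=-5->D; (8,9):dx=-1,dy=-8->C
Step 2: C = 31, D = 5, total pairs = 36.
Step 3: tau = (C - D)/(n(n-1)/2) = (31 - 5)/36 = 0.722222.
Step 4: Exact two-sided p-value (enumerate n! = 362880 permutations of y under H0): p = 0.005886.
Step 5: alpha = 0.1. reject H0.

tau_b = 0.7222 (C=31, D=5), p = 0.005886, reject H0.


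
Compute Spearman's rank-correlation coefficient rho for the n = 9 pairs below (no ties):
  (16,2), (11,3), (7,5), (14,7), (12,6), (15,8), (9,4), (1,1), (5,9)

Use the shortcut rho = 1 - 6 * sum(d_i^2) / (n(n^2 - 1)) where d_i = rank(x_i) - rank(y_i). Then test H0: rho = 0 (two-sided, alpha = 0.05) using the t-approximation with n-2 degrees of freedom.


Step 1: Rank x and y separately (midranks; no ties here).
rank(x): 16->9, 11->5, 7->3, 14->7, 12->6, 15->8, 9->4, 1->1, 5->2
rank(y): 2->2, 3->3, 5->5, 7->7, 6->6, 8->8, 4->4, 1->1, 9->9
Step 2: d_i = R_x(i) - R_y(i); compute d_i^2.
  (9-2)^2=49, (5-3)^2=4, (3-5)^2=4, (7-7)^2=0, (6-6)^2=0, (8-8)^2=0, (4-4)^2=0, (1-1)^2=0, (2-9)^2=49
sum(d^2) = 106.
Step 3: rho = 1 - 6*106 / (9*(9^2 - 1)) = 1 - 636/720 = 0.116667.
Step 4: Under H0, t = rho * sqrt((n-2)/(1-rho^2)) = 0.3108 ~ t(7).
Step 5: Two-sided p-value from the t-distribution with 7 df = 0.765008.
Step 6: alpha = 0.05. fail to reject H0.

rho = 0.1167, p = 0.765008, fail to reject H0 at alpha = 0.05.


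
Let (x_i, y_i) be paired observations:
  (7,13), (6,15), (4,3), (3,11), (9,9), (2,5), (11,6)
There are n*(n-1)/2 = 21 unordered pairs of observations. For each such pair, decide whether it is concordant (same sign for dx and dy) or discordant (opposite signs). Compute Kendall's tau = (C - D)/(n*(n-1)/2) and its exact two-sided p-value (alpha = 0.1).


Step 1: Enumerate the 21 unordered pairs (i,j) with i<j and classify each by sign(x_j-x_i) * sign(y_j-y_i).
  (1,2):dx=-1,dy=+2->D; (1,3):dx=-3,dy=-10->C; (1,4):dx=-4,dy=-2->C; (1,5):dx=+2,dy=-4->D
  (1,6):dx=-5,dy=-8->C; (1,7):dx=+4,dy=-7->D; (2,3):dx=-2,dy=-12->C; (2,4):dx=-3,dy=-4->C
  (2,5):dx=+3,dy=-6->D; (2,6):dx=-4,dy=-10->C; (2,7):dx=+5,dy=-9->D; (3,4):dx=-1,dy=+8->D
  (3,5):dx=+5,dy=+6->C; (3,6):dx=-2,dy=+2->D; (3,7):dx=+7,dy=+3->C; (4,5):dx=+6,dy=-2->D
  (4,6):dx=-1,dy=-6->C; (4,7):dx=+8,dy=-5->D; (5,6):dx=-7,dy=-4->C; (5,7):dx=+2,dy=-3->D
  (6,7):dx=+9,dy=+1->C
Step 2: C = 11, D = 10, total pairs = 21.
Step 3: tau = (C - D)/(n(n-1)/2) = (11 - 10)/21 = 0.047619.
Step 4: Exact two-sided p-value (enumerate n! = 5040 permutations of y under H0): p = 1.000000.
Step 5: alpha = 0.1. fail to reject H0.

tau_b = 0.0476 (C=11, D=10), p = 1.000000, fail to reject H0.


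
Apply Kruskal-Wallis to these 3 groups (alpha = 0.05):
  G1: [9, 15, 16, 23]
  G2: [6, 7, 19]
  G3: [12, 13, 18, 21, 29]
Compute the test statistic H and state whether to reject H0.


Step 1: Combine all N = 12 observations and assign midranks.
sorted (value, group, rank): (6,G2,1), (7,G2,2), (9,G1,3), (12,G3,4), (13,G3,5), (15,G1,6), (16,G1,7), (18,G3,8), (19,G2,9), (21,G3,10), (23,G1,11), (29,G3,12)
Step 2: Sum ranks within each group.
R_1 = 27 (n_1 = 4)
R_2 = 12 (n_2 = 3)
R_3 = 39 (n_3 = 5)
Step 3: H = 12/(N(N+1)) * sum(R_i^2/n_i) - 3(N+1)
     = 12/(12*13) * (27^2/4 + 12^2/3 + 39^2/5) - 3*13
     = 0.076923 * 534.45 - 39
     = 2.111538.
Step 4: No ties, so H is used without correction.
Step 5: Under H0, H ~ chi^2(2); p-value = 0.347925.
Step 6: alpha = 0.05. fail to reject H0.

H = 2.1115, df = 2, p = 0.347925, fail to reject H0.


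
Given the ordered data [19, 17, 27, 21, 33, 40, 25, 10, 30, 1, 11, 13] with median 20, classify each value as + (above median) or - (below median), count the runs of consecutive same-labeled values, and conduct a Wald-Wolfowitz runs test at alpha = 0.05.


Step 1: Compute median = 20; label A = above, B = below.
Labels in order: BBAAAAABABBB  (n_A = 6, n_B = 6)
Step 2: Count runs R = 5.
Step 3: Under H0 (random ordering), E[R] = 2*n_A*n_B/(n_A+n_B) + 1 = 2*6*6/12 + 1 = 7.0000.
        Var[R] = 2*n_A*n_B*(2*n_A*n_B - n_A - n_B) / ((n_A+n_B)^2 * (n_A+n_B-1)) = 4320/1584 = 2.7273.
        SD[R] = 1.6514.
Step 4: Continuity-corrected z = (R + 0.5 - E[R]) / SD[R] = (5 + 0.5 - 7.0000) / 1.6514 = -0.9083.
Step 5: Two-sided p-value via normal approximation = 2*(1 - Phi(|z|)) = 0.363722.
Step 6: alpha = 0.05. fail to reject H0.

R = 5, z = -0.9083, p = 0.363722, fail to reject H0.


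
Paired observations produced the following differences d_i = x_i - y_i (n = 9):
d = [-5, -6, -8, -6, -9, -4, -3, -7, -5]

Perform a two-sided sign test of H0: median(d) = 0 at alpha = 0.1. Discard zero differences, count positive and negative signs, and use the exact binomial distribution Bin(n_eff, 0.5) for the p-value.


Step 1: Discard zero differences. Original n = 9; n_eff = number of nonzero differences = 9.
Nonzero differences (with sign): -5, -6, -8, -6, -9, -4, -3, -7, -5
Step 2: Count signs: positive = 0, negative = 9.
Step 3: Under H0: P(positive) = 0.5, so the number of positives S ~ Bin(9, 0.5).
Step 4: Two-sided exact p-value = sum of Bin(9,0.5) probabilities at or below the observed probability = 0.003906.
Step 5: alpha = 0.1. reject H0.

n_eff = 9, pos = 0, neg = 9, p = 0.003906, reject H0.


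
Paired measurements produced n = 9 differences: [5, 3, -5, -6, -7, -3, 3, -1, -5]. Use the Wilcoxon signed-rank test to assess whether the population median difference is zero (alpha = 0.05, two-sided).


Step 1: Drop any zero differences (none here) and take |d_i|.
|d| = [5, 3, 5, 6, 7, 3, 3, 1, 5]
Step 2: Midrank |d_i| (ties get averaged ranks).
ranks: |5|->6, |3|->3, |5|->6, |6|->8, |7|->9, |3|->3, |3|->3, |1|->1, |5|->6
Step 3: Attach original signs; sum ranks with positive sign and with negative sign.
W+ = 6 + 3 + 3 = 12
W- = 6 + 8 + 9 + 3 + 1 + 6 = 33
(Check: W+ + W- = 45 should equal n(n+1)/2 = 45.)
Step 4: Test statistic W = min(W+, W-) = 12.
Step 5: Ties in |d|, so use the tie-corrected normal approximation.
        E[W] = n(n+1)/4 = 9*10/4 = 22.5.
        Tie groups: |d|=3 (t=3), |d|=5 (t=3); sum(t^3 - t) = 48.
        Var[W] = n(n+1)(2n+1)/24 - sum(t^3-t)/48 = 1710/24 - 48/48 = 70.25.
        z = (W - E[W]) / sqrt(Var[W]) = (12 - 22.5) / 8.3815 = -1.2528.
        Two-sided p = 2*Phi(z) = 0.210295.
Step 6: alpha = 0.05. fail to reject H0.

W+ = 12, W- = 33, W = min = 12, p = 0.210295, fail to reject H0.


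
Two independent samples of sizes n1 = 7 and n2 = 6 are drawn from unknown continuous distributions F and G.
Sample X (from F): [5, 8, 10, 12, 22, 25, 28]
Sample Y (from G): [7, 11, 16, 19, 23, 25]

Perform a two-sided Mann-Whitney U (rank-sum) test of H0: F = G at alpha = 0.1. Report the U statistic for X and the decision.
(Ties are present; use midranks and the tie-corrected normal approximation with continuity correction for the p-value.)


Step 1: Combine and sort all 13 observations; assign midranks.
sorted (value, group): (5,X), (7,Y), (8,X), (10,X), (11,Y), (12,X), (16,Y), (19,Y), (22,X), (23,Y), (25,X), (25,Y), (28,X)
ranks: 5->1, 7->2, 8->3, 10->4, 11->5, 12->6, 16->7, 19->8, 22->9, 23->10, 25->11.5, 25->11.5, 28->13
Step 2: Rank sum for X: R1 = 1 + 3 + 4 + 6 + 9 + 11.5 + 13 = 47.5.
Step 3: U_X = R1 - n1(n1+1)/2 = 47.5 - 7*8/2 = 47.5 - 28 = 19.5.
       U_Y = n1*n2 - U_X = 42 - 19.5 = 22.5.
Step 4: Ties are present, so use the tie-corrected normal approximation (with continuity correction) for the p-value.
Step 5: p-value = 0.886248; compare to alpha = 0.1. fail to reject H0.

U_X = 19.5, p = 0.886248, fail to reject H0 at alpha = 0.1.


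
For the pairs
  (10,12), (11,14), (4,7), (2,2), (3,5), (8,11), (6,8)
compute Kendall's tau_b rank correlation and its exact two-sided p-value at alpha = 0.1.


Step 1: Enumerate the 21 unordered pairs (i,j) with i<j and classify each by sign(x_j-x_i) * sign(y_j-y_i).
  (1,2):dx=+1,dy=+2->C; (1,3):dx=-6,dy=-5->C; (1,4):dx=-8,dy=-10->C; (1,5):dx=-7,dy=-7->C
  (1,6):dx=-2,dy=-1->C; (1,7):dx=-4,dy=-4->C; (2,3):dx=-7,dy=-7->C; (2,4):dx=-9,dy=-12->C
  (2,5):dx=-8,dy=-9->C; (2,6):dx=-3,dy=-3->C; (2,7):dx=-5,dy=-6->C; (3,4):dx=-2,dy=-5->C
  (3,5):dx=-1,dy=-2->C; (3,6):dx=+4,dy=+4->C; (3,7):dx=+2,dy=+1->C; (4,5):dx=+1,dy=+3->C
  (4,6):dx=+6,dy=+9->C; (4,7):dx=+4,dy=+6->C; (5,6):dx=+5,dy=+6->C; (5,7):dx=+3,dy=+3->C
  (6,7):dx=-2,dy=-3->C
Step 2: C = 21, D = 0, total pairs = 21.
Step 3: tau = (C - D)/(n(n-1)/2) = (21 - 0)/21 = 1.000000.
Step 4: Exact two-sided p-value (enumerate n! = 5040 permutations of y under H0): p = 0.000397.
Step 5: alpha = 0.1. reject H0.

tau_b = 1.0000 (C=21, D=0), p = 0.000397, reject H0.


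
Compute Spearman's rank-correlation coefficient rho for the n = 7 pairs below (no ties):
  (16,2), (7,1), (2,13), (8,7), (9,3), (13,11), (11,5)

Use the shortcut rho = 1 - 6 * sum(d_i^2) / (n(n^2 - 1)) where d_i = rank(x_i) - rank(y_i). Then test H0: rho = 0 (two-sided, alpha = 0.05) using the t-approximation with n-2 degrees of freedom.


Step 1: Rank x and y separately (midranks; no ties here).
rank(x): 16->7, 7->2, 2->1, 8->3, 9->4, 13->6, 11->5
rank(y): 2->2, 1->1, 13->7, 7->5, 3->3, 11->6, 5->4
Step 2: d_i = R_x(i) - R_y(i); compute d_i^2.
  (7-2)^2=25, (2-1)^2=1, (1-7)^2=36, (3-5)^2=4, (4-3)^2=1, (6-6)^2=0, (5-4)^2=1
sum(d^2) = 68.
Step 3: rho = 1 - 6*68 / (7*(7^2 - 1)) = 1 - 408/336 = -0.214286.
Step 4: Under H0, t = rho * sqrt((n-2)/(1-rho^2)) = -0.4906 ~ t(5).
Step 5: Two-sided p-value from the t-distribution with 5 df = 0.644512.
Step 6: alpha = 0.05. fail to reject H0.

rho = -0.2143, p = 0.644512, fail to reject H0 at alpha = 0.05.


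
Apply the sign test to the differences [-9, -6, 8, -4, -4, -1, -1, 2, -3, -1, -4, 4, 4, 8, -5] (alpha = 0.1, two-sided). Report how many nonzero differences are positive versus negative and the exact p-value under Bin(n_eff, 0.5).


Step 1: Discard zero differences. Original n = 15; n_eff = number of nonzero differences = 15.
Nonzero differences (with sign): -9, -6, +8, -4, -4, -1, -1, +2, -3, -1, -4, +4, +4, +8, -5
Step 2: Count signs: positive = 5, negative = 10.
Step 3: Under H0: P(positive) = 0.5, so the number of positives S ~ Bin(15, 0.5).
Step 4: Two-sided exact p-value = sum of Bin(15,0.5) probabilities at or below the observed probability = 0.301758.
Step 5: alpha = 0.1. fail to reject H0.

n_eff = 15, pos = 5, neg = 10, p = 0.301758, fail to reject H0.


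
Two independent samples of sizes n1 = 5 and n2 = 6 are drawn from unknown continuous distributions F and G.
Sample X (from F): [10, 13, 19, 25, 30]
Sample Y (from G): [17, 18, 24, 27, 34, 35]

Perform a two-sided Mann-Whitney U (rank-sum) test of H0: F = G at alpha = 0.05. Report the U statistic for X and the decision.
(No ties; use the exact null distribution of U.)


Step 1: Combine and sort all 11 observations; assign midranks.
sorted (value, group): (10,X), (13,X), (17,Y), (18,Y), (19,X), (24,Y), (25,X), (27,Y), (30,X), (34,Y), (35,Y)
ranks: 10->1, 13->2, 17->3, 18->4, 19->5, 24->6, 25->7, 27->8, 30->9, 34->10, 35->11
Step 2: Rank sum for X: R1 = 1 + 2 + 5 + 7 + 9 = 24.
Step 3: U_X = R1 - n1(n1+1)/2 = 24 - 5*6/2 = 24 - 15 = 9.
       U_Y = n1*n2 - U_X = 30 - 9 = 21.
Step 4: No ties, so the exact null distribution of U (based on enumerating the C(11,5) = 462 equally likely rank assignments) gives the two-sided p-value.
Step 5: p-value = 0.329004; compare to alpha = 0.05. fail to reject H0.

U_X = 9, p = 0.329004, fail to reject H0 at alpha = 0.05.


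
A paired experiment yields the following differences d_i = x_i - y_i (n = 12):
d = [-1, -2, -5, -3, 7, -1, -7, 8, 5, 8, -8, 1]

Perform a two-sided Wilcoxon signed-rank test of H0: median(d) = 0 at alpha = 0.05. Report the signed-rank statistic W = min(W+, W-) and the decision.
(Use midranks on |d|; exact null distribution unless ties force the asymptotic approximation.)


Step 1: Drop any zero differences (none here) and take |d_i|.
|d| = [1, 2, 5, 3, 7, 1, 7, 8, 5, 8, 8, 1]
Step 2: Midrank |d_i| (ties get averaged ranks).
ranks: |1|->2, |2|->4, |5|->6.5, |3|->5, |7|->8.5, |1|->2, |7|->8.5, |8|->11, |5|->6.5, |8|->11, |8|->11, |1|->2
Step 3: Attach original signs; sum ranks with positive sign and with negative sign.
W+ = 8.5 + 11 + 6.5 + 11 + 2 = 39
W- = 2 + 4 + 6.5 + 5 + 2 + 8.5 + 11 = 39
(Check: W+ + W- = 78 should equal n(n+1)/2 = 78.)
Step 4: Test statistic W = min(W+, W-) = 39.
Step 5: Ties in |d|, so use the tie-corrected normal approximation.
        E[W] = n(n+1)/4 = 12*13/4 = 39.
        Tie groups: |d|=1 (t=3), |d|=5 (t=2), |d|=7 (t=2), |d|=8 (t=3); sum(t^3 - t) = 60.
        Var[W] = n(n+1)(2n+1)/24 - sum(t^3-t)/48 = 3900/24 - 60/48 = 161.25.
        z = (W - E[W]) / sqrt(Var[W]) = (39 - 39) / 12.6984 = 0.0000.
        Two-sided p = 2*Phi(z) = 1.000000.
Step 6: alpha = 0.05. fail to reject H0.

W+ = 39, W- = 39, W = min = 39, p = 1.000000, fail to reject H0.


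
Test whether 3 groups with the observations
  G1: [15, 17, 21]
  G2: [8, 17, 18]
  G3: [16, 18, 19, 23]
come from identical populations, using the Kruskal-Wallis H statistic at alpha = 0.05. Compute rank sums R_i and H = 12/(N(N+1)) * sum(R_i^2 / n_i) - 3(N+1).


Step 1: Combine all N = 10 observations and assign midranks.
sorted (value, group, rank): (8,G2,1), (15,G1,2), (16,G3,3), (17,G1,4.5), (17,G2,4.5), (18,G2,6.5), (18,G3,6.5), (19,G3,8), (21,G1,9), (23,G3,10)
Step 2: Sum ranks within each group.
R_1 = 15.5 (n_1 = 3)
R_2 = 12 (n_2 = 3)
R_3 = 27.5 (n_3 = 4)
Step 3: H = 12/(N(N+1)) * sum(R_i^2/n_i) - 3(N+1)
     = 12/(10*11) * (15.5^2/3 + 12^2/3 + 27.5^2/4) - 3*11
     = 0.109091 * 317.146 - 33
     = 1.597727.
Step 4: Ties present; correction factor C = 1 - 12/(10^3 - 10) = 0.987879. Corrected H = 1.597727 / 0.987879 = 1.617331.
Step 5: Under H0, H ~ chi^2(2); p-value = 0.445452.
Step 6: alpha = 0.05. fail to reject H0.

H = 1.6173, df = 2, p = 0.445452, fail to reject H0.


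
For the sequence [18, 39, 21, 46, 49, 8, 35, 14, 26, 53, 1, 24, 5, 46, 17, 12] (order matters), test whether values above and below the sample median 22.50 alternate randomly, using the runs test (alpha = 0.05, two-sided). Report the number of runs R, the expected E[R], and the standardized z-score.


Step 1: Compute median = 22.50; label A = above, B = below.
Labels in order: BABAABABAABABABB  (n_A = 8, n_B = 8)
Step 2: Count runs R = 13.
Step 3: Under H0 (random ordering), E[R] = 2*n_A*n_B/(n_A+n_B) + 1 = 2*8*8/16 + 1 = 9.0000.
        Var[R] = 2*n_A*n_B*(2*n_A*n_B - n_A - n_B) / ((n_A+n_B)^2 * (n_A+n_B-1)) = 14336/3840 = 3.7333.
        SD[R] = 1.9322.
Step 4: Continuity-corrected z = (R - 0.5 - E[R]) / SD[R] = (13 - 0.5 - 9.0000) / 1.9322 = 1.8114.
Step 5: Two-sided p-value via normal approximation = 2*(1 - Phi(|z|)) = 0.070076.
Step 6: alpha = 0.05. fail to reject H0.

R = 13, z = 1.8114, p = 0.070076, fail to reject H0.


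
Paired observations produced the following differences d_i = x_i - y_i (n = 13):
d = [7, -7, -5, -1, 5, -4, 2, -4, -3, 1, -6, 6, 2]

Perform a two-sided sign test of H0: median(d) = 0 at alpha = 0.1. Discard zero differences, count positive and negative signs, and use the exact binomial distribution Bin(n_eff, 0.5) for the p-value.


Step 1: Discard zero differences. Original n = 13; n_eff = number of nonzero differences = 13.
Nonzero differences (with sign): +7, -7, -5, -1, +5, -4, +2, -4, -3, +1, -6, +6, +2
Step 2: Count signs: positive = 6, negative = 7.
Step 3: Under H0: P(positive) = 0.5, so the number of positives S ~ Bin(13, 0.5).
Step 4: Two-sided exact p-value = sum of Bin(13,0.5) probabilities at or below the observed probability = 1.000000.
Step 5: alpha = 0.1. fail to reject H0.

n_eff = 13, pos = 6, neg = 7, p = 1.000000, fail to reject H0.


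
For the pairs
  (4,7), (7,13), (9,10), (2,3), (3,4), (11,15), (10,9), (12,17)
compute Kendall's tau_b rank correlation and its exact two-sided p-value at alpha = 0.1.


Step 1: Enumerate the 28 unordered pairs (i,j) with i<j and classify each by sign(x_j-x_i) * sign(y_j-y_i).
  (1,2):dx=+3,dy=+6->C; (1,3):dx=+5,dy=+3->C; (1,4):dx=-2,dy=-4->C; (1,5):dx=-1,dy=-3->C
  (1,6):dx=+7,dy=+8->C; (1,7):dx=+6,dy=+2->C; (1,8):dx=+8,dy=+10->C; (2,3):dx=+2,dy=-3->D
  (2,4):dx=-5,dy=-10->C; (2,5):dx=-4,dy=-9->C; (2,6):dx=+4,dy=+2->C; (2,7):dx=+3,dy=-4->D
  (2,8):dx=+5,dy=+4->C; (3,4):dx=-7,dy=-7->C; (3,5):dx=-6,dy=-6->C; (3,6):dx=+2,dy=+5->C
  (3,7):dx=+1,dy=-1->D; (3,8):dx=+3,dy=+7->C; (4,5):dx=+1,dy=+1->C; (4,6):dx=+9,dy=+12->C
  (4,7):dx=+8,dy=+6->C; (4,8):dx=+10,dy=+14->C; (5,6):dx=+8,dy=+11->C; (5,7):dx=+7,dy=+5->C
  (5,8):dx=+9,dy=+13->C; (6,7):dx=-1,dy=-6->C; (6,8):dx=+1,dy=+2->C; (7,8):dx=+2,dy=+8->C
Step 2: C = 25, D = 3, total pairs = 28.
Step 3: tau = (C - D)/(n(n-1)/2) = (25 - 3)/28 = 0.785714.
Step 4: Exact two-sided p-value (enumerate n! = 40320 permutations of y under H0): p = 0.005506.
Step 5: alpha = 0.1. reject H0.

tau_b = 0.7857 (C=25, D=3), p = 0.005506, reject H0.


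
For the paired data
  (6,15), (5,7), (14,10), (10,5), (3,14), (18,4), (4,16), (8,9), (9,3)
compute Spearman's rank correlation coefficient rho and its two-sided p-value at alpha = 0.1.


Step 1: Rank x and y separately (midranks; no ties here).
rank(x): 6->4, 5->3, 14->8, 10->7, 3->1, 18->9, 4->2, 8->5, 9->6
rank(y): 15->8, 7->4, 10->6, 5->3, 14->7, 4->2, 16->9, 9->5, 3->1
Step 2: d_i = R_x(i) - R_y(i); compute d_i^2.
  (4-8)^2=16, (3-4)^2=1, (8-6)^2=4, (7-3)^2=16, (1-7)^2=36, (9-2)^2=49, (2-9)^2=49, (5-5)^2=0, (6-1)^2=25
sum(d^2) = 196.
Step 3: rho = 1 - 6*196 / (9*(9^2 - 1)) = 1 - 1176/720 = -0.633333.
Step 4: Under H0, t = rho * sqrt((n-2)/(1-rho^2)) = -2.1653 ~ t(7).
Step 5: Two-sided p-value from the t-distribution with 7 df = 0.067086.
Step 6: alpha = 0.1. reject H0.

rho = -0.6333, p = 0.067086, reject H0 at alpha = 0.1.


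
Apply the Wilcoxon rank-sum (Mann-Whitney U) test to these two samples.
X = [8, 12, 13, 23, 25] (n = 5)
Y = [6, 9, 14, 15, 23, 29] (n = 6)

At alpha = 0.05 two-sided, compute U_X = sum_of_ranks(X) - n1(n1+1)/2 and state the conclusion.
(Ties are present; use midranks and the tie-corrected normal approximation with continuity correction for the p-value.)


Step 1: Combine and sort all 11 observations; assign midranks.
sorted (value, group): (6,Y), (8,X), (9,Y), (12,X), (13,X), (14,Y), (15,Y), (23,X), (23,Y), (25,X), (29,Y)
ranks: 6->1, 8->2, 9->3, 12->4, 13->5, 14->6, 15->7, 23->8.5, 23->8.5, 25->10, 29->11
Step 2: Rank sum for X: R1 = 2 + 4 + 5 + 8.5 + 10 = 29.5.
Step 3: U_X = R1 - n1(n1+1)/2 = 29.5 - 5*6/2 = 29.5 - 15 = 14.5.
       U_Y = n1*n2 - U_X = 30 - 14.5 = 15.5.
Step 4: Ties are present, so use the tie-corrected normal approximation (with continuity correction) for the p-value.
Step 5: p-value = 1.000000; compare to alpha = 0.05. fail to reject H0.

U_X = 14.5, p = 1.000000, fail to reject H0 at alpha = 0.05.


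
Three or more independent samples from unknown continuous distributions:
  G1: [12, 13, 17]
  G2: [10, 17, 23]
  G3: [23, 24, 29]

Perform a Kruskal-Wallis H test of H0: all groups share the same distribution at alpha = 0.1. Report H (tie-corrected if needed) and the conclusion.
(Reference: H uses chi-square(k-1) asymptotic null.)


Step 1: Combine all N = 9 observations and assign midranks.
sorted (value, group, rank): (10,G2,1), (12,G1,2), (13,G1,3), (17,G1,4.5), (17,G2,4.5), (23,G2,6.5), (23,G3,6.5), (24,G3,8), (29,G3,9)
Step 2: Sum ranks within each group.
R_1 = 9.5 (n_1 = 3)
R_2 = 12 (n_2 = 3)
R_3 = 23.5 (n_3 = 3)
Step 3: H = 12/(N(N+1)) * sum(R_i^2/n_i) - 3(N+1)
     = 12/(9*10) * (9.5^2/3 + 12^2/3 + 23.5^2/3) - 3*10
     = 0.133333 * 262.167 - 30
     = 4.955556.
Step 4: Ties present; correction factor C = 1 - 12/(9^3 - 9) = 0.983333. Corrected H = 4.955556 / 0.983333 = 5.039548.
Step 5: Under H0, H ~ chi^2(2); p-value = 0.080478.
Step 6: alpha = 0.1. reject H0.

H = 5.0395, df = 2, p = 0.080478, reject H0.


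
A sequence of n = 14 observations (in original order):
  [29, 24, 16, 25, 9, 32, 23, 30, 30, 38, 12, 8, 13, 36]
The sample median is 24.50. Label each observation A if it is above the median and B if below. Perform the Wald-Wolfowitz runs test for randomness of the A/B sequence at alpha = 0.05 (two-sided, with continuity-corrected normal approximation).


Step 1: Compute median = 24.50; label A = above, B = below.
Labels in order: ABBABABAAABBBA  (n_A = 7, n_B = 7)
Step 2: Count runs R = 9.
Step 3: Under H0 (random ordering), E[R] = 2*n_A*n_B/(n_A+n_B) + 1 = 2*7*7/14 + 1 = 8.0000.
        Var[R] = 2*n_A*n_B*(2*n_A*n_B - n_A - n_B) / ((n_A+n_B)^2 * (n_A+n_B-1)) = 8232/2548 = 3.2308.
        SD[R] = 1.7974.
Step 4: Continuity-corrected z = (R - 0.5 - E[R]) / SD[R] = (9 - 0.5 - 8.0000) / 1.7974 = 0.2782.
Step 5: Two-sided p-value via normal approximation = 2*(1 - Phi(|z|)) = 0.780879.
Step 6: alpha = 0.05. fail to reject H0.

R = 9, z = 0.2782, p = 0.780879, fail to reject H0.


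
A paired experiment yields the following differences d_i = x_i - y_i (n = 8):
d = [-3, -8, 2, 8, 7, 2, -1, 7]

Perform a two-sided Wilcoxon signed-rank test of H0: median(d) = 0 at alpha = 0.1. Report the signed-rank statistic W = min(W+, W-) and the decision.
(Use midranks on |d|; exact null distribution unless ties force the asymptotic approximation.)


Step 1: Drop any zero differences (none here) and take |d_i|.
|d| = [3, 8, 2, 8, 7, 2, 1, 7]
Step 2: Midrank |d_i| (ties get averaged ranks).
ranks: |3|->4, |8|->7.5, |2|->2.5, |8|->7.5, |7|->5.5, |2|->2.5, |1|->1, |7|->5.5
Step 3: Attach original signs; sum ranks with positive sign and with negative sign.
W+ = 2.5 + 7.5 + 5.5 + 2.5 + 5.5 = 23.5
W- = 4 + 7.5 + 1 = 12.5
(Check: W+ + W- = 36 should equal n(n+1)/2 = 36.)
Step 4: Test statistic W = min(W+, W-) = 12.5.
Step 5: Ties in |d|, so use the tie-corrected normal approximation.
        E[W] = n(n+1)/4 = 8*9/4 = 18.
        Tie groups: |d|=2 (t=2), |d|=7 (t=2), |d|=8 (t=2); sum(t^3 - t) = 18.
        Var[W] = n(n+1)(2n+1)/24 - sum(t^3-t)/48 = 1224/24 - 18/48 = 50.625.
        z = (W - E[W]) / sqrt(Var[W]) = (12.5 - 18) / 7.1151 = -0.7730.
        Two-sided p = 2*Phi(z) = 0.439522.
Step 6: alpha = 0.1. fail to reject H0.

W+ = 23.5, W- = 12.5, W = min = 12.5, p = 0.439522, fail to reject H0.


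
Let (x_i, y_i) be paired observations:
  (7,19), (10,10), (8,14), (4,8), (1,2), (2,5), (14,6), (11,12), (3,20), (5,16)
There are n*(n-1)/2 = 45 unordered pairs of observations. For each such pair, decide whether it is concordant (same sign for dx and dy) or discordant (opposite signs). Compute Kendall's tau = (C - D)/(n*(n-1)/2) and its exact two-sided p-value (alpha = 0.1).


Step 1: Enumerate the 45 unordered pairs (i,j) with i<j and classify each by sign(x_j-x_i) * sign(y_j-y_i).
  (1,2):dx=+3,dy=-9->D; (1,3):dx=+1,dy=-5->D; (1,4):dx=-3,dy=-11->C; (1,5):dx=-6,dy=-17->C
  (1,6):dx=-5,dy=-14->C; (1,7):dx=+7,dy=-13->D; (1,8):dx=+4,dy=-7->D; (1,9):dx=-4,dy=+1->D
  (1,10):dx=-2,dy=-3->C; (2,3):dx=-2,dy=+4->D; (2,4):dx=-6,dy=-2->C; (2,5):dx=-9,dy=-8->C
  (2,6):dx=-8,dy=-5->C; (2,7):dx=+4,dy=-4->D; (2,8):dx=+1,dy=+2->C; (2,9):dx=-7,dy=+10->D
  (2,10):dx=-5,dy=+6->D; (3,4):dx=-4,dy=-6->C; (3,5):dx=-7,dy=-12->C; (3,6):dx=-6,dy=-9->C
  (3,7):dx=+6,dy=-8->D; (3,8):dx=+3,dy=-2->D; (3,9):dx=-5,dy=+6->D; (3,10):dx=-3,dy=+2->D
  (4,5):dx=-3,dy=-6->C; (4,6):dx=-2,dy=-3->C; (4,7):dx=+10,dy=-2->D; (4,8):dx=+7,dy=+4->C
  (4,9):dx=-1,dy=+12->D; (4,10):dx=+1,dy=+8->C; (5,6):dx=+1,dy=+3->C; (5,7):dx=+13,dy=+4->C
  (5,8):dx=+10,dy=+10->C; (5,9):dx=+2,dy=+18->C; (5,10):dx=+4,dy=+14->C; (6,7):dx=+12,dy=+1->C
  (6,8):dx=+9,dy=+7->C; (6,9):dx=+1,dy=+15->C; (6,10):dx=+3,dy=+11->C; (7,8):dx=-3,dy=+6->D
  (7,9):dx=-11,dy=+14->D; (7,10):dx=-9,dy=+10->D; (8,9):dx=-8,dy=+8->D; (8,10):dx=-6,dy=+4->D
  (9,10):dx=+2,dy=-4->D
Step 2: C = 24, D = 21, total pairs = 45.
Step 3: tau = (C - D)/(n(n-1)/2) = (24 - 21)/45 = 0.066667.
Step 4: Exact two-sided p-value (enumerate n! = 3628800 permutations of y under H0): p = 0.861801.
Step 5: alpha = 0.1. fail to reject H0.

tau_b = 0.0667 (C=24, D=21), p = 0.861801, fail to reject H0.


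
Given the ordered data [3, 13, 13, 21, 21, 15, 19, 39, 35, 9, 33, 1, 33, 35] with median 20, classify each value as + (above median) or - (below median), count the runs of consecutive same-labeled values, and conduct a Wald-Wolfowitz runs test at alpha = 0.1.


Step 1: Compute median = 20; label A = above, B = below.
Labels in order: BBBAABBAABABAA  (n_A = 7, n_B = 7)
Step 2: Count runs R = 8.
Step 3: Under H0 (random ordering), E[R] = 2*n_A*n_B/(n_A+n_B) + 1 = 2*7*7/14 + 1 = 8.0000.
        Var[R] = 2*n_A*n_B*(2*n_A*n_B - n_A - n_B) / ((n_A+n_B)^2 * (n_A+n_B-1)) = 8232/2548 = 3.2308.
        SD[R] = 1.7974.
Step 4: R = E[R], so z = 0 with no continuity correction.
Step 5: Two-sided p-value via normal approximation = 2*(1 - Phi(|z|)) = 1.000000.
Step 6: alpha = 0.1. fail to reject H0.

R = 8, z = 0.0000, p = 1.000000, fail to reject H0.


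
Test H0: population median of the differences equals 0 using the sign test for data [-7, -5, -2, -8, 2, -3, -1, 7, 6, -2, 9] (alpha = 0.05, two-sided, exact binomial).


Step 1: Discard zero differences. Original n = 11; n_eff = number of nonzero differences = 11.
Nonzero differences (with sign): -7, -5, -2, -8, +2, -3, -1, +7, +6, -2, +9
Step 2: Count signs: positive = 4, negative = 7.
Step 3: Under H0: P(positive) = 0.5, so the number of positives S ~ Bin(11, 0.5).
Step 4: Two-sided exact p-value = sum of Bin(11,0.5) probabilities at or below the observed probability = 0.548828.
Step 5: alpha = 0.05. fail to reject H0.

n_eff = 11, pos = 4, neg = 7, p = 0.548828, fail to reject H0.


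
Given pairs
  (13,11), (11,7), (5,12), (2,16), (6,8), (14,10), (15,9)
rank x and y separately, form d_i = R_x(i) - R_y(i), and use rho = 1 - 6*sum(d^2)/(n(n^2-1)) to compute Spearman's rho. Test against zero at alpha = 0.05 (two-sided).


Step 1: Rank x and y separately (midranks; no ties here).
rank(x): 13->5, 11->4, 5->2, 2->1, 6->3, 14->6, 15->7
rank(y): 11->5, 7->1, 12->6, 16->7, 8->2, 10->4, 9->3
Step 2: d_i = R_x(i) - R_y(i); compute d_i^2.
  (5-5)^2=0, (4-1)^2=9, (2-6)^2=16, (1-7)^2=36, (3-2)^2=1, (6-4)^2=4, (7-3)^2=16
sum(d^2) = 82.
Step 3: rho = 1 - 6*82 / (7*(7^2 - 1)) = 1 - 492/336 = -0.464286.
Step 4: Under H0, t = rho * sqrt((n-2)/(1-rho^2)) = -1.1722 ~ t(5).
Step 5: Two-sided p-value from the t-distribution with 5 df = 0.293934.
Step 6: alpha = 0.05. fail to reject H0.

rho = -0.4643, p = 0.293934, fail to reject H0 at alpha = 0.05.


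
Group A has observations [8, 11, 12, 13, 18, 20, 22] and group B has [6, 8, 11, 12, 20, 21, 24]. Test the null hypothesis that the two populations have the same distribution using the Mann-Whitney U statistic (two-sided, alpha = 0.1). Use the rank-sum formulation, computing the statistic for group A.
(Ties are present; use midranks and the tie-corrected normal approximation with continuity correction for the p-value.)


Step 1: Combine and sort all 14 observations; assign midranks.
sorted (value, group): (6,Y), (8,X), (8,Y), (11,X), (11,Y), (12,X), (12,Y), (13,X), (18,X), (20,X), (20,Y), (21,Y), (22,X), (24,Y)
ranks: 6->1, 8->2.5, 8->2.5, 11->4.5, 11->4.5, 12->6.5, 12->6.5, 13->8, 18->9, 20->10.5, 20->10.5, 21->12, 22->13, 24->14
Step 2: Rank sum for X: R1 = 2.5 + 4.5 + 6.5 + 8 + 9 + 10.5 + 13 = 54.
Step 3: U_X = R1 - n1(n1+1)/2 = 54 - 7*8/2 = 54 - 28 = 26.
       U_Y = n1*n2 - U_X = 49 - 26 = 23.
Step 4: Ties are present, so use the tie-corrected normal approximation (with continuity correction) for the p-value.
Step 5: p-value = 0.897879; compare to alpha = 0.1. fail to reject H0.

U_X = 26, p = 0.897879, fail to reject H0 at alpha = 0.1.
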